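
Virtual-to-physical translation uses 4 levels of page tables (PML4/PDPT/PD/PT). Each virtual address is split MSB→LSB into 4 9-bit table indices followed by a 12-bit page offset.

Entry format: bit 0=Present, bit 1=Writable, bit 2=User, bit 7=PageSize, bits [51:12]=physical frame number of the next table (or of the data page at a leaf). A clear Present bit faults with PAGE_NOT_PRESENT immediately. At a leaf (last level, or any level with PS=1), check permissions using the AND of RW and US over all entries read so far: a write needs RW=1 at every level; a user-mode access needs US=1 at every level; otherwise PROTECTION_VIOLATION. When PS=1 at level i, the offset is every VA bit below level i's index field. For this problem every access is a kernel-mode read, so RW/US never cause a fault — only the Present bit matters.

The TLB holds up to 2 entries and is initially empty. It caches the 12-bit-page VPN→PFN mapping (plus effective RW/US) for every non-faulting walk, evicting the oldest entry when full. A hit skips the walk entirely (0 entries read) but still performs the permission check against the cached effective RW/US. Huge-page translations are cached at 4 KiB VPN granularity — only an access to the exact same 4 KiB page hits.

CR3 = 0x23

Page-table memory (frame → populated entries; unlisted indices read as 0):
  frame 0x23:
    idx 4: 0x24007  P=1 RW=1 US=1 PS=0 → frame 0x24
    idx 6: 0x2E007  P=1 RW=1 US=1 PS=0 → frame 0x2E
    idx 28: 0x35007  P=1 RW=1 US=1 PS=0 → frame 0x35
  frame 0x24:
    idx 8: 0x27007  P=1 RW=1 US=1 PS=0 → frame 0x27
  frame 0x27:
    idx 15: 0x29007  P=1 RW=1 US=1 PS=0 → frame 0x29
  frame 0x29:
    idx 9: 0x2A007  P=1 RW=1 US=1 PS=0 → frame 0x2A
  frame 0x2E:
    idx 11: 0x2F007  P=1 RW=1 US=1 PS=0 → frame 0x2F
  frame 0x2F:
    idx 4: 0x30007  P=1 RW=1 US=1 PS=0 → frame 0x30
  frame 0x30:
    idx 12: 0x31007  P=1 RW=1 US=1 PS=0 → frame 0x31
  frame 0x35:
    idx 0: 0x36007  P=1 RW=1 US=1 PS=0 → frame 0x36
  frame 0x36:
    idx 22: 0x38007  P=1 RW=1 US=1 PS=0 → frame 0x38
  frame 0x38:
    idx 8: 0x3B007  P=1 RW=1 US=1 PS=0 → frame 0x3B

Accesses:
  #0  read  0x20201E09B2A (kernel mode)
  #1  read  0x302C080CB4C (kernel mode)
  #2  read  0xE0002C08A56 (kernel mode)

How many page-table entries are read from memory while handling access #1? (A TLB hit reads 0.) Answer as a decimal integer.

Per-access translation:
#0 VA=0x20201E09B2A (r,kernel):
  L0: frame=0x23 idx=4 entry=0x24007 [P=1 RW=1 US=1 PS=0]
  L1: frame=0x24 idx=8 entry=0x27007 [P=1 RW=1 US=1 PS=0]
  L2: frame=0x27 idx=15 entry=0x29007 [P=1 RW=1 US=1 PS=0]
  L3: frame=0x29 idx=9 entry=0x2A007 [P=1 RW=1 US=1 PS=0]
  → PA=0x2AB2A  (4 entries read)
#1 VA=0x302C080CB4C (r,kernel):
  L0: frame=0x23 idx=6 entry=0x2E007 [P=1 RW=1 US=1 PS=0]
  L1: frame=0x2E idx=11 entry=0x2F007 [P=1 RW=1 US=1 PS=0]
  L2: frame=0x2F idx=4 entry=0x30007 [P=1 RW=1 US=1 PS=0]
  L3: frame=0x30 idx=12 entry=0x31007 [P=1 RW=1 US=1 PS=0]
  → PA=0x31B4C  (4 entries read)
#2 VA=0xE0002C08A56 (r,kernel):
  L0: frame=0x23 idx=28 entry=0x35007 [P=1 RW=1 US=1 PS=0]
  L1: frame=0x35 idx=0 entry=0x36007 [P=1 RW=1 US=1 PS=0]
  L2: frame=0x36 idx=22 entry=0x38007 [P=1 RW=1 US=1 PS=0]
  L3: frame=0x38 idx=8 entry=0x3B007 [P=1 RW=1 US=1 PS=0]
  → PA=0x3BA56  (4 entries read)

Entries read for #1: 4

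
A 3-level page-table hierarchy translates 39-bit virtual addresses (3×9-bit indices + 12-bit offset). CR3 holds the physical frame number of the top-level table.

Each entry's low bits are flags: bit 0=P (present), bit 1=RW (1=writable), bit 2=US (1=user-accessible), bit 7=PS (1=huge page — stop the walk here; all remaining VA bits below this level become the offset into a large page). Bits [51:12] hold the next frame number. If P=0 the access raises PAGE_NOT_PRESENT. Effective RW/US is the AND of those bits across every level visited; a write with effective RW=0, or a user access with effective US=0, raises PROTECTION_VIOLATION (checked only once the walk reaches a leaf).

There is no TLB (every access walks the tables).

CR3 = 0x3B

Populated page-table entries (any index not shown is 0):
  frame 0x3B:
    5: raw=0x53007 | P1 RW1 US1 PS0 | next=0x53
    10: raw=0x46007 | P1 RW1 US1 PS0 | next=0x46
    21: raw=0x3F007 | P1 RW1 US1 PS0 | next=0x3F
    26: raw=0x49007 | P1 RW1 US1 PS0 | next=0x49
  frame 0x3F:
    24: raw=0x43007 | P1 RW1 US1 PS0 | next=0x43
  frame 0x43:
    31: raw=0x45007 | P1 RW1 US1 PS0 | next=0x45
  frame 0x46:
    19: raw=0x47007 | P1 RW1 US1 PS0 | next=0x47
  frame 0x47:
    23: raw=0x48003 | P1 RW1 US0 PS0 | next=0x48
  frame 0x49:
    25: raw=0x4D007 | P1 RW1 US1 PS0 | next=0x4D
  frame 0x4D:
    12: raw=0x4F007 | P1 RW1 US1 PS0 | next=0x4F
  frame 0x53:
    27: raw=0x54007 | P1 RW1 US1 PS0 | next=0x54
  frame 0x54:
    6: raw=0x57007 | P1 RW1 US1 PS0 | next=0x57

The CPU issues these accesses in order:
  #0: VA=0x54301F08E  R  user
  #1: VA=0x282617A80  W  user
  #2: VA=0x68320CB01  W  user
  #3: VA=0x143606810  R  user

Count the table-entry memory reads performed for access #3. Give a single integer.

Per-access translation:
#0 VA=0x54301F08E (r,user):
  L0: frame=0x3B idx=21 entry=0x3F007 [P=1 RW=1 US=1 PS=0]
  L1: frame=0x3F idx=24 entry=0x43007 [P=1 RW=1 US=1 PS=0]
  L2: frame=0x43 idx=31 entry=0x45007 [P=1 RW=1 US=1 PS=0]
  ⇒ phys 0x4508E  [3 reads]
#1 VA=0x282617A80 (w,user):
  L0: frame=0x3B idx=10 entry=0x46007 [P=1 RW=1 US=1 PS=0]
  L1: frame=0x46 idx=19 entry=0x47007 [P=1 RW=1 US=1 PS=0]
  L2: frame=0x47 idx=23 entry=0x48003 [P=1 RW=1 US=0 PS=0]
  ⇒ fault: PROTECTION_VIOLATION  — 3 lookups
#2 VA=0x68320CB01 (w,user):
  L0: frame=0x3B idx=26 entry=0x49007 [P=1 RW=1 US=1 PS=0]
  L1: frame=0x49 idx=25 entry=0x4D007 [P=1 RW=1 US=1 PS=0]
  L2: frame=0x4D idx=12 entry=0x4F007 [P=1 RW=1 US=1 PS=0]
  ⇒ phys 0x4FB01  [3 reads]
#3 VA=0x143606810 (r,user):
  L0: frame=0x3B idx=5 entry=0x53007 [P=1 RW=1 US=1 PS=0]
  L1: frame=0x53 idx=27 entry=0x54007 [P=1 RW=1 US=1 PS=0]
  L2: frame=0x54 idx=6 entry=0x57007 [P=1 RW=1 US=1 PS=0]
  ⇒ phys 0x57810  [3 reads]

Entries read for #3: 3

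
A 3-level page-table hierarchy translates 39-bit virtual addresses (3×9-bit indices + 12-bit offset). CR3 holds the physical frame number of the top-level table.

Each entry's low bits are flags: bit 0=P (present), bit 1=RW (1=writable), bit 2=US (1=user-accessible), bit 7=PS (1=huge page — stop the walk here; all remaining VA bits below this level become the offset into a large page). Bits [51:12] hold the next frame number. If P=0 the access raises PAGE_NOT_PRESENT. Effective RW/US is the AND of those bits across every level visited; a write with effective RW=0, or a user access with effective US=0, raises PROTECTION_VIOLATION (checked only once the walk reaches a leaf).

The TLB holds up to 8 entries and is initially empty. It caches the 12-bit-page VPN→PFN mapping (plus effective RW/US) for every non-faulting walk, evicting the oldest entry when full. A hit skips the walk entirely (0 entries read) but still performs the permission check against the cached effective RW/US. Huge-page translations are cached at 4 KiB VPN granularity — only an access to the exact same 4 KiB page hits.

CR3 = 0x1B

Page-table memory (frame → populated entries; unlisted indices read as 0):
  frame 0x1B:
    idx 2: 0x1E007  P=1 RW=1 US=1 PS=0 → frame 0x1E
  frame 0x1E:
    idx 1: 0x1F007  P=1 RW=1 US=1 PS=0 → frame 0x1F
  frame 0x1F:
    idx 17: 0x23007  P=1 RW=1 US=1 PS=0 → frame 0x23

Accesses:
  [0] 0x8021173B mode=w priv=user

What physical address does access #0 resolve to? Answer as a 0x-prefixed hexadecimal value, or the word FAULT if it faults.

Per-access translation:
#0 VA=0x8021173B (w,user):
  L0 @0x1B[2] → 0x1E007  P=1,RW=1,US=1,PS=0
  L1 @0x1E[1] → 0x1F007  P=1,RW=1,US=1,PS=0
  L2 @0x1F[17] → 0x23007  P=1,RW=1,US=1,PS=0
  ⇒ phys 0x2373B  [3 reads]

Access #0 PA: 0x2373B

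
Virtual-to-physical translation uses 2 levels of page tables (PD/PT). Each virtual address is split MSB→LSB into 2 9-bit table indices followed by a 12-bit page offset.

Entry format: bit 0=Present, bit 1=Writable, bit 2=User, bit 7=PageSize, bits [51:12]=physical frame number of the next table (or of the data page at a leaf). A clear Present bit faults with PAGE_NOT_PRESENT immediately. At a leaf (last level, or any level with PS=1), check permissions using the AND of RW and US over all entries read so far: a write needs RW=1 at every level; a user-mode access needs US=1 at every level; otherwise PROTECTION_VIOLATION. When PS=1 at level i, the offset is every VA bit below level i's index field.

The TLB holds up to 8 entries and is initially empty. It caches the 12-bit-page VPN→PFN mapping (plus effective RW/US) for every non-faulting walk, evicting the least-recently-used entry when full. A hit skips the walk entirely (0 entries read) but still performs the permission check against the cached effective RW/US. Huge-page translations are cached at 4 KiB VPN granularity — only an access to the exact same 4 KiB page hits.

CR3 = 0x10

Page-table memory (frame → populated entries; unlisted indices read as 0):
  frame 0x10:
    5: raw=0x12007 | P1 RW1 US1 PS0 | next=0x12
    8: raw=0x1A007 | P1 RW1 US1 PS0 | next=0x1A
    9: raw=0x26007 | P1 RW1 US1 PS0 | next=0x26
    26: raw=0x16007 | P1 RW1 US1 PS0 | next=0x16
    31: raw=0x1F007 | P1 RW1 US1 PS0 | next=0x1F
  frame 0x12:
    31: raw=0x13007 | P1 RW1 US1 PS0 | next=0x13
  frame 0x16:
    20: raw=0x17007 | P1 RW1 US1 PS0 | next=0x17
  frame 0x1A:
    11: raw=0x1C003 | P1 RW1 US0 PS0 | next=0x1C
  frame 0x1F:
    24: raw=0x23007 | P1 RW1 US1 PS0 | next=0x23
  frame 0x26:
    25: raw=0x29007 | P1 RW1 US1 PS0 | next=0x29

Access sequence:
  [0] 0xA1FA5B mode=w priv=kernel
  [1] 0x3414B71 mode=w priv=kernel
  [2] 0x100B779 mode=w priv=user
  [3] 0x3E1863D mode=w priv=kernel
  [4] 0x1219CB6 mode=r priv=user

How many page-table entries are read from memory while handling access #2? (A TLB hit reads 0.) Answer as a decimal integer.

Walk each access:
#0 VA=0xA1FA5B (w,kernel):
  [0] read 0x10 idx=5: raw=0x12007 flags P=1 W=1 U=1 S=0
  [1] read 0x12 idx=31: raw=0x13007 flags P=1 W=1 U=1 S=0
  ✓ 0x13A5B  — 2 lookups
#1 VA=0x3414B71 (w,kernel):
  [0] read 0x10 idx=26: raw=0x16007 flags P=1 W=1 U=1 S=0
  [1] read 0x16 idx=20: raw=0x17007 flags P=1 W=1 U=1 S=0
  ✓ 0x17B71  — 2 lookups
#2 VA=0x100B779 (w,user):
  [0] read 0x10 idx=8: raw=0x1A007 flags P=1 W=1 U=1 S=0
  [1] read 0x1A idx=11: raw=0x1C003 flags P=1 W=1 U=0 S=0
  ⇒ fault: PROTECTION_VIOLATION  — 2 lookups
#3 VA=0x3E1863D (w,kernel):
  [0] read 0x10 idx=31: raw=0x1F007 flags P=1 W=1 U=1 S=0
  [1] read 0x1F idx=24: raw=0x23007 flags P=1 W=1 U=1 S=0
  ✓ 0x2363D  — 2 lookups
#4 VA=0x1219CB6 (r,user):
  [0] read 0x10 idx=9: raw=0x26007 flags P=1 W=1 U=1 S=0
  [1] read 0x26 idx=25: raw=0x29007 flags P=1 W=1 U=1 S=0
  ✓ 0x29CB6  — 2 lookups

Entries read for #2: 2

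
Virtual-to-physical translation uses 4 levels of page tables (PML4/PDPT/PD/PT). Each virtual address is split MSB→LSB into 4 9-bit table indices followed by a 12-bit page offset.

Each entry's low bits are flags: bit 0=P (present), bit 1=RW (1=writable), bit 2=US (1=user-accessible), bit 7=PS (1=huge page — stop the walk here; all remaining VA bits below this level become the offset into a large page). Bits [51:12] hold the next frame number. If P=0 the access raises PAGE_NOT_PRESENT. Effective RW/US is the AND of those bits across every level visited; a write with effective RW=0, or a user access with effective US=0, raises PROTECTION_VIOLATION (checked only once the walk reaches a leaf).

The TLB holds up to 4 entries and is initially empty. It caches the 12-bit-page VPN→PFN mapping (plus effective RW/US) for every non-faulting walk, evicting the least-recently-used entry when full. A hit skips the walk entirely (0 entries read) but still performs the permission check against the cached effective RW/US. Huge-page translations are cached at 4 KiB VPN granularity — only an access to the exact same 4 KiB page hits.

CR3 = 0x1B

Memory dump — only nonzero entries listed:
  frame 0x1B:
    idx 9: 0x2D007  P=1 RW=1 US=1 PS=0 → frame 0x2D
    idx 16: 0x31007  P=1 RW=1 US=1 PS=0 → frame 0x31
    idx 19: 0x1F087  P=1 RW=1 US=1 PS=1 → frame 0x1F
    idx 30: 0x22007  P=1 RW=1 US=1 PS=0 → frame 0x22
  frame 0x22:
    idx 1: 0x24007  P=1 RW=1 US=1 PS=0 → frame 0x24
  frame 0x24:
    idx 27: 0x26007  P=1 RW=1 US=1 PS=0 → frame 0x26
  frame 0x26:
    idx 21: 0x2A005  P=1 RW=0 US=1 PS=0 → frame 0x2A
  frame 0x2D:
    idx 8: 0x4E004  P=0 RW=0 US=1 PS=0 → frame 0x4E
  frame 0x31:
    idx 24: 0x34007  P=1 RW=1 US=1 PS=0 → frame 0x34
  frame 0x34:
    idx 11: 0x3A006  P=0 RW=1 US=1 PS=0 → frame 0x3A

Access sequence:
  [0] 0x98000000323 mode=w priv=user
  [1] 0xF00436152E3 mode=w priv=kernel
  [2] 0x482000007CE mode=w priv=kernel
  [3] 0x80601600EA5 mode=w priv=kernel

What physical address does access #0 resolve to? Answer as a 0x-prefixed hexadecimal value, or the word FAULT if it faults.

Walk each access:
#0 VA=0x98000000323 (w,user):
  lvl0: tbl 0x1B, slot 19 ⇒ 0x1F087 (P1/RW1/US1/PS1)
  ⇒ phys 0x1F323 (huge @L0)  [1 reads]
#1 VA=0xF00436152E3 (w,kernel):
  lvl0: tbl 0x1B, slot 30 ⇒ 0x22007 (P1/RW1/US1/PS0)
  lvl1: tbl 0x22, slot 1 ⇒ 0x24007 (P1/RW1/US1/PS0)
  lvl2: tbl 0x24, slot 27 ⇒ 0x26007 (P1/RW1/US1/PS0)
  lvl3: tbl 0x26, slot 21 ⇒ 0x2A005 (P1/RW0/US1/PS0)
  ✗ PROTECTION_VIOLATION  [4 reads]
#2 VA=0x482000007CE (w,kernel):
  lvl0: tbl 0x1B, slot 9 ⇒ 0x2D007 (P1/RW1/US1/PS0)
  lvl1: tbl 0x2D, slot 8 ⇒ 0x4E004 (P0/RW0/US1/PS0)
  ✗ PAGE_NOT_PRESENT  [2 reads]
#3 VA=0x80601600EA5 (w,kernel):
  lvl0: tbl 0x1B, slot 16 ⇒ 0x31007 (P1/RW1/US1/PS0)
  lvl1: tbl 0x31, slot 24 ⇒ 0x34007 (P1/RW1/US1/PS0)
  lvl2: tbl 0x34, slot 11 ⇒ 0x3A006 (P0/RW1/US1/PS0)
  ✗ PAGE_NOT_PRESENT  [3 reads]

Access #0 PA: 0x1F323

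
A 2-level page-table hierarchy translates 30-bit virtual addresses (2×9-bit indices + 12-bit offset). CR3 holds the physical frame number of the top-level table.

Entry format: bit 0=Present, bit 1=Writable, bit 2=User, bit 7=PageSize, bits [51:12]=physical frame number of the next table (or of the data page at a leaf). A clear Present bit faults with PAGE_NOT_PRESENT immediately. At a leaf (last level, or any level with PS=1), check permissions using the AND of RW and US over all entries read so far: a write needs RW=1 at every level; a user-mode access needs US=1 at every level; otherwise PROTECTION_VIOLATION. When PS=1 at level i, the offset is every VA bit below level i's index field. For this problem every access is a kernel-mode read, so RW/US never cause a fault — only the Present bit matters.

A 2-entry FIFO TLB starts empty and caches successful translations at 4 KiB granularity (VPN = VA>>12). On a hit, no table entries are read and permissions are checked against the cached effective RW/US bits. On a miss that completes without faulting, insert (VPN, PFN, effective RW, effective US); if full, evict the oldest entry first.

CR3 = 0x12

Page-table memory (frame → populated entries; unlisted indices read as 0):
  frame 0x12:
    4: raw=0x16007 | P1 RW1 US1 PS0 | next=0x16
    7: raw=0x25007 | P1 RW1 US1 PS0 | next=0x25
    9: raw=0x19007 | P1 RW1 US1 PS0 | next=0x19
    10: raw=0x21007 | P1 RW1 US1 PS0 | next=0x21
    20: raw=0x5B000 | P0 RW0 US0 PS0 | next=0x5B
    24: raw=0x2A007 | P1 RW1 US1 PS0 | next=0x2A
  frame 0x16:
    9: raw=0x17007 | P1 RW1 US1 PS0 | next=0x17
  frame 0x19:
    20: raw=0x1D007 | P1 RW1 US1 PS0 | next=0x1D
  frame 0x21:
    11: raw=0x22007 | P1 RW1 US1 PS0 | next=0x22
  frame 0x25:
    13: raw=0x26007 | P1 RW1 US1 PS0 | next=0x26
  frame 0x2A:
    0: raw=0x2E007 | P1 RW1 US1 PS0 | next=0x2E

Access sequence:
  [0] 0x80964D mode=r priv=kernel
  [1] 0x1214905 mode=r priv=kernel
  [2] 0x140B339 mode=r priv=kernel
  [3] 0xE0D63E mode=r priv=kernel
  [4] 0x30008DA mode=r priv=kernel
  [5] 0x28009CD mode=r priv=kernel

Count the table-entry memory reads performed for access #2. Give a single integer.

Per-access translation:
#0 VA=0x80964D (r,kernel):
  lvl0: tbl 0x12, slot 4 ⇒ 0x16007 (P1/RW1/US1/PS0)
  lvl1: tbl 0x16, slot 9 ⇒ 0x17007 (P1/RW1/US1/PS0)
  ✓ 0x1764D  — 2 lookups
#1 VA=0x1214905 (r,kernel):
  lvl0: tbl 0x12, slot 9 ⇒ 0x19007 (P1/RW1/US1/PS0)
  lvl1: tbl 0x19, slot 20 ⇒ 0x1D007 (P1/RW1/US1/PS0)
  ✓ 0x1D905  — 2 lookups
#2 VA=0x140B339 (r,kernel):
  lvl0: tbl 0x12, slot 10 ⇒ 0x21007 (P1/RW1/US1/PS0)
  lvl1: tbl 0x21, slot 11 ⇒ 0x22007 (P1/RW1/US1/PS0)
  ✓ 0x22339  — 2 lookups
#3 VA=0xE0D63E (r,kernel):
  lvl0: tbl 0x12, slot 7 ⇒ 0x25007 (P1/RW1/US1/PS0)
  lvl1: tbl 0x25, slot 13 ⇒ 0x26007 (P1/RW1/US1/PS0)
  ✓ 0x2663E  — 2 lookups
#4 VA=0x30008DA (r,kernel):
  lvl0: tbl 0x12, slot 24 ⇒ 0x2A007 (P1/RW1/US1/PS0)
  lvl1: tbl 0x2A, slot 0 ⇒ 0x2E007 (P1/RW1/US1/PS0)
  ✓ 0x2E8DA  — 2 lookups
#5 VA=0x28009CD (r,kernel):
  lvl0: tbl 0x12, slot 20 ⇒ 0x5B000 (P0/RW0/US0/PS0)
  ✗ PAGE_NOT_PRESENT  [1 reads]

Entries read for #2: 2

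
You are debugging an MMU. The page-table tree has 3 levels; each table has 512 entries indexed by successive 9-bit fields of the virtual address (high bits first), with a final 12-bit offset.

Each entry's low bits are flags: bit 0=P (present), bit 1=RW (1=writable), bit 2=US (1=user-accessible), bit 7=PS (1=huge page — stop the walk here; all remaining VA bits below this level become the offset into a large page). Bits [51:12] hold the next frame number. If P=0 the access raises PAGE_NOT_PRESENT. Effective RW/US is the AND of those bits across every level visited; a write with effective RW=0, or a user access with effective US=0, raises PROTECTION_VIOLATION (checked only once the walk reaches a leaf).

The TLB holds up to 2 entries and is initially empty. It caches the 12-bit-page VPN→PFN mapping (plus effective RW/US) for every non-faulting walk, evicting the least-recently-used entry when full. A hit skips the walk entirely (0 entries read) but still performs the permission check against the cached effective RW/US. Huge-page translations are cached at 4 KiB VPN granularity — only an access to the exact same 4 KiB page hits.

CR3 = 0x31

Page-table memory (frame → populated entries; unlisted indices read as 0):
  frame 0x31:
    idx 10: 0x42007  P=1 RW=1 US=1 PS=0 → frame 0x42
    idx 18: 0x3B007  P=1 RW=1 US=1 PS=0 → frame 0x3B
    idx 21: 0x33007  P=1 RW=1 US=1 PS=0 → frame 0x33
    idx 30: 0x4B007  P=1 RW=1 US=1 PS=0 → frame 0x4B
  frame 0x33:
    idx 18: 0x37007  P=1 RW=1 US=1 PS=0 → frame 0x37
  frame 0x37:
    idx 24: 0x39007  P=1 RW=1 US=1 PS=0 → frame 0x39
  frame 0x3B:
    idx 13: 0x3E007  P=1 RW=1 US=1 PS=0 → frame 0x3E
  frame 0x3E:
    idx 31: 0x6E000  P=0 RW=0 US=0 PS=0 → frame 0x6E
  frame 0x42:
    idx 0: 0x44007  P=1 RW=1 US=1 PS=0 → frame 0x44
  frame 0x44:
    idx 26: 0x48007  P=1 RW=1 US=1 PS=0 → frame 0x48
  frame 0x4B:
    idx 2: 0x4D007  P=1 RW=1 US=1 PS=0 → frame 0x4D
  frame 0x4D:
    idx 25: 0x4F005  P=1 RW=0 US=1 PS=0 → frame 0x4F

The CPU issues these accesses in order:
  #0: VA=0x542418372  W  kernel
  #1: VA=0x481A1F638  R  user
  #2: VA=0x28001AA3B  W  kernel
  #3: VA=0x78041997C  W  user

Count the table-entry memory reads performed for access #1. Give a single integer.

Trace:
#0 VA=0x542418372 (w,kernel):
  L0: frame=0x31 idx=21 entry=0x33007 [P=1 RW=1 US=1 PS=0]
  L1: frame=0x33 idx=18 entry=0x37007 [P=1 RW=1 US=1 PS=0]
  L2: frame=0x37 idx=24 entry=0x39007 [P=1 RW=1 US=1 PS=0]
  → PA=0x39372  (3 entries read)
#1 VA=0x481A1F638 (r,user):
  L0: frame=0x31 idx=18 entry=0x3B007 [P=1 RW=1 US=1 PS=0]
  L1: frame=0x3B idx=13 entry=0x3E007 [P=1 RW=1 US=1 PS=0]
  L2: frame=0x3E idx=31 entry=0x6E000 [P=0 RW=0 US=0 PS=0]
  → PAGE_NOT_PRESENT  (3 entries read)
#2 VA=0x28001AA3B (w,kernel):
  L0: frame=0x31 idx=10 entry=0x42007 [P=1 RW=1 US=1 PS=0]
  L1: frame=0x42 idx=0 entry=0x44007 [P=1 RW=1 US=1 PS=0]
  L2: frame=0x44 idx=26 entry=0x48007 [P=1 RW=1 US=1 PS=0]
  → PA=0x48A3B  (3 entries read)
#3 VA=0x78041997C (w,user):
  L0: frame=0x31 idx=30 entry=0x4B007 [P=1 RW=1 US=1 PS=0]
  L1: frame=0x4B idx=2 entry=0x4D007 [P=1 RW=1 US=1 PS=0]
  L2: frame=0x4D idx=25 entry=0x4F005 [P=1 RW=0 US=1 PS=0]
  → PROTECTION_VIOLATION  (3 entries read)

Entries read for #1: 3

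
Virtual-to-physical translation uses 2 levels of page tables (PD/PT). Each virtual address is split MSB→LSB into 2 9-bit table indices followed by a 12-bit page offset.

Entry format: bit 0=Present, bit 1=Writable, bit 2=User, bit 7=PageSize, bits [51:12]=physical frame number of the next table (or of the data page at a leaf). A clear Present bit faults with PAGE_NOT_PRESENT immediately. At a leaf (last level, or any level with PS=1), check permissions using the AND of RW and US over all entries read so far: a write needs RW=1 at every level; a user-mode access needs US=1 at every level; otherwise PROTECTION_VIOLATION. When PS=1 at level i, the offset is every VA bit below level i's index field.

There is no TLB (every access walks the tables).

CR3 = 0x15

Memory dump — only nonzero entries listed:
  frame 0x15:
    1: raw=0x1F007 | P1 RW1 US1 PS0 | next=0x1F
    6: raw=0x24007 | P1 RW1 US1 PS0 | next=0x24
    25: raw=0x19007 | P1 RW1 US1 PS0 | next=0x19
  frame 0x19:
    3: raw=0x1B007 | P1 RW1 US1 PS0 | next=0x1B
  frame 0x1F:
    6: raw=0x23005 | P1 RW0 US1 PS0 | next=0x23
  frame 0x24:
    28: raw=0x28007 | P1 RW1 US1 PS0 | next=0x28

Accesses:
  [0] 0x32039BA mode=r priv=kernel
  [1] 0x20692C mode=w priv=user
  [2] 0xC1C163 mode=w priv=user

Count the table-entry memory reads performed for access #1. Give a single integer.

Per-access translation:
#0 VA=0x32039BA (r,kernel):
  L0: frame=0x15 idx=25 entry=0x19007 [P=1 RW=1 US=1 PS=0]
  L1: frame=0x19 idx=3 entry=0x1B007 [P=1 RW=1 US=1 PS=0]
  ✓ 0x1B9BA  — 2 lookups
#1 VA=0x20692C (w,user):
  L0: frame=0x15 idx=1 entry=0x1F007 [P=1 RW=1 US=1 PS=0]
  L1: frame=0x1F idx=6 entry=0x23005 [P=1 RW=0 US=1 PS=0]
  ⇒ fault: PROTECTION_VIOLATION  — 2 lookups
#2 VA=0xC1C163 (w,user):
  L0: frame=0x15 idx=6 entry=0x24007 [P=1 RW=1 US=1 PS=0]
  L1: frame=0x24 idx=28 entry=0x28007 [P=1 RW=1 US=1 PS=0]
  ✓ 0x28163  — 2 lookups

Entries read for #1: 2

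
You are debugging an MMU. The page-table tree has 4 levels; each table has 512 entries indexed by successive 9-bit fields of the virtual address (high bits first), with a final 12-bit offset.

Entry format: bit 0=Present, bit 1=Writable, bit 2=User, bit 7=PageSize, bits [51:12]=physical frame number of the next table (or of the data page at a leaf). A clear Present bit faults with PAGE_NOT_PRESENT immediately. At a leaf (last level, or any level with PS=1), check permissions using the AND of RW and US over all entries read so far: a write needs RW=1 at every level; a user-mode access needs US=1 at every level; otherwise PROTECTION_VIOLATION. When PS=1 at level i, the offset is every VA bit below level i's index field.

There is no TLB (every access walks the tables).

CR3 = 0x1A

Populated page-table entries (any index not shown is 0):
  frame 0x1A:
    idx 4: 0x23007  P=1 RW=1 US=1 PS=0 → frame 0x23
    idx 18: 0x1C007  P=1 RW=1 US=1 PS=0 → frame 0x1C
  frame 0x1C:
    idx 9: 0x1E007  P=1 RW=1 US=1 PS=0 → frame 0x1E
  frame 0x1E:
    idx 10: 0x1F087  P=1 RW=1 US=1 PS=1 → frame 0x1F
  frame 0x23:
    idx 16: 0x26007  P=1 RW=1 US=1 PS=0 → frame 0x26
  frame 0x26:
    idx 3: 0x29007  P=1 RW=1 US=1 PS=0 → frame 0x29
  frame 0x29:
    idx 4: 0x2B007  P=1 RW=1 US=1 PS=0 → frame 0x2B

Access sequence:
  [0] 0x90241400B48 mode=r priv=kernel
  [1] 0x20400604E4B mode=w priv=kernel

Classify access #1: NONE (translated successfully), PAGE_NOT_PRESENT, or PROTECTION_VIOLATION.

Trace:
#0 VA=0x90241400B48 (r,kernel):
  lvl0: tbl 0x1A, slot 18 ⇒ 0x1C007 (P1/RW1/US1/PS0)
  lvl1: tbl 0x1C, slot 9 ⇒ 0x1E007 (P1/RW1/US1/PS0)
  lvl2: tbl 0x1E, slot 10 ⇒ 0x1F087 (P1/RW1/US1/PS1)
  ✓ 0x1FB48 (huge @L2)  — 3 lookups
#1 VA=0x20400604E4B (w,kernel):
  lvl0: tbl 0x1A, slot 4 ⇒ 0x23007 (P1/RW1/US1/PS0)
  lvl1: tbl 0x23, slot 16 ⇒ 0x26007 (P1/RW1/US1/PS0)
  lvl2: tbl 0x26, slot 3 ⇒ 0x29007 (P1/RW1/US1/PS0)
  lvl3: tbl 0x29, slot 4 ⇒ 0x2B007 (P1/RW1/US1/PS0)
  ✓ 0x2BE4B  — 4 lookups

Access #1 fault: NONE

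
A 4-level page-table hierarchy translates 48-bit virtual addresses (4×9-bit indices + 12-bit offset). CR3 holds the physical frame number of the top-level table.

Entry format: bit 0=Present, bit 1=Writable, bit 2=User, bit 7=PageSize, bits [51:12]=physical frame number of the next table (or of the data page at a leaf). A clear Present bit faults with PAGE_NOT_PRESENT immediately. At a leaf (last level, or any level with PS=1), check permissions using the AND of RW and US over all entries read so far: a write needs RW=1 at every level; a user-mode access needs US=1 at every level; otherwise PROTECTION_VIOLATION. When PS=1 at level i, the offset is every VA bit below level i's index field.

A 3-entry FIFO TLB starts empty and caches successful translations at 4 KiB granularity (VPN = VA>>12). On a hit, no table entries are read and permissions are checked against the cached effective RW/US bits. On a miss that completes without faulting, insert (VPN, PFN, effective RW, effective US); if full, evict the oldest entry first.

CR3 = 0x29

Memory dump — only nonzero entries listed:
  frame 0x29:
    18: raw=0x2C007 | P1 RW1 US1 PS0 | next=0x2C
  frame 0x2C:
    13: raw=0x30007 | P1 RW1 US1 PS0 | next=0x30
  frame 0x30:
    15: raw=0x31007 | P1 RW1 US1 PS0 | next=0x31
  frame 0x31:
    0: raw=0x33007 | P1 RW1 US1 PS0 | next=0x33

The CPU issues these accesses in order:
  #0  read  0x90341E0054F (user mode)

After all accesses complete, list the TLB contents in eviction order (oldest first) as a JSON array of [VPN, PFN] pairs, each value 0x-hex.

Walk each access:
#0 VA=0x90341E0054F (r,user):
  L0 @0x29[18] → 0x2C007  P=1,RW=1,US=1,PS=0
  L1 @0x2C[13] → 0x30007  P=1,RW=1,US=1,PS=0
  L2 @0x30[15] → 0x31007  P=1,RW=1,US=1,PS=0
  L3 @0x31[0] → 0x33007  P=1,RW=1,US=1,PS=0
  → PA=0x3354F  (4 entries read)

TLB: [["0x90341E00", "0x33"]]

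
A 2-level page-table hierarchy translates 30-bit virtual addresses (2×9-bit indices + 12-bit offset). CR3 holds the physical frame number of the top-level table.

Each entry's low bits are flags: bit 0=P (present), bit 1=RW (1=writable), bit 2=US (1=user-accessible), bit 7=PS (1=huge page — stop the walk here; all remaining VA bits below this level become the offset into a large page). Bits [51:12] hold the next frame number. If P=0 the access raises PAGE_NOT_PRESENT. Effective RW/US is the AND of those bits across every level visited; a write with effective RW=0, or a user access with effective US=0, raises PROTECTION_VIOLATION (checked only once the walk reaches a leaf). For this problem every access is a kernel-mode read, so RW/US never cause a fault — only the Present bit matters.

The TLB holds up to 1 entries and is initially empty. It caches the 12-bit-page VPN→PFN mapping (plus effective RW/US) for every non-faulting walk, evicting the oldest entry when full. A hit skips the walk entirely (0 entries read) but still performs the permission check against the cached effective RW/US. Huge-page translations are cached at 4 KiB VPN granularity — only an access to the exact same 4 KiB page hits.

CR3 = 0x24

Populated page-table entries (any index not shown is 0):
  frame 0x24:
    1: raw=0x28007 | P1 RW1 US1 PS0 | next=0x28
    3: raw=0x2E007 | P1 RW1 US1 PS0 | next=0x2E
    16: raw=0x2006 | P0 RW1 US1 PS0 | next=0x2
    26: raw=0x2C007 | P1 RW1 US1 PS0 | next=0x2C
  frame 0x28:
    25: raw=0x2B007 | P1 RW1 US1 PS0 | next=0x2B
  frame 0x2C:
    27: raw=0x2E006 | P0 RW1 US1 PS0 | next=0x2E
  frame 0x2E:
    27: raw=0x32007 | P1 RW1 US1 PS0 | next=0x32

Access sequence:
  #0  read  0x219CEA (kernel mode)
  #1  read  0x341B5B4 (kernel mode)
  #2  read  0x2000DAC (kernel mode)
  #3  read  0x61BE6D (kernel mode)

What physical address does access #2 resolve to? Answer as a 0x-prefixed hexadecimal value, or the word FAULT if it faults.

Trace:
#0 VA=0x219CEA (r,kernel):
  lvl0: tbl 0x24, slot 1 ⇒ 0x28007 (P1/RW1/US1/PS0)
  lvl1: tbl 0x28, slot 25 ⇒ 0x2B007 (P1/RW1/US1/PS0)
  → PA=0x2BCEA  (2 entries read)
#1 VA=0x341B5B4 (r,kernel):
  lvl0: tbl 0x24, slot 26 ⇒ 0x2C007 (P1/RW1/US1/PS0)
  lvl1: tbl 0x2C, slot 27 ⇒ 0x2E006 (P0/RW1/US1/PS0)
  ⇒ fault: PAGE_NOT_PRESENT  — 2 lookups
#2 VA=0x2000DAC (r,kernel):
  lvl0: tbl 0x24, slot 16 ⇒ 0x2006 (P0/RW1/US1/PS0)
  ⇒ fault: PAGE_NOT_PRESENT  — 1 lookups
#3 VA=0x61BE6D (r,kernel):
  lvl0: tbl 0x24, slot 3 ⇒ 0x2E007 (P1/RW1/US1/PS0)
  lvl1: tbl 0x2E, slot 27 ⇒ 0x32007 (P1/RW1/US1/PS0)
  → PA=0x32E6D  (2 entries read)

Access #2 PA: FAULT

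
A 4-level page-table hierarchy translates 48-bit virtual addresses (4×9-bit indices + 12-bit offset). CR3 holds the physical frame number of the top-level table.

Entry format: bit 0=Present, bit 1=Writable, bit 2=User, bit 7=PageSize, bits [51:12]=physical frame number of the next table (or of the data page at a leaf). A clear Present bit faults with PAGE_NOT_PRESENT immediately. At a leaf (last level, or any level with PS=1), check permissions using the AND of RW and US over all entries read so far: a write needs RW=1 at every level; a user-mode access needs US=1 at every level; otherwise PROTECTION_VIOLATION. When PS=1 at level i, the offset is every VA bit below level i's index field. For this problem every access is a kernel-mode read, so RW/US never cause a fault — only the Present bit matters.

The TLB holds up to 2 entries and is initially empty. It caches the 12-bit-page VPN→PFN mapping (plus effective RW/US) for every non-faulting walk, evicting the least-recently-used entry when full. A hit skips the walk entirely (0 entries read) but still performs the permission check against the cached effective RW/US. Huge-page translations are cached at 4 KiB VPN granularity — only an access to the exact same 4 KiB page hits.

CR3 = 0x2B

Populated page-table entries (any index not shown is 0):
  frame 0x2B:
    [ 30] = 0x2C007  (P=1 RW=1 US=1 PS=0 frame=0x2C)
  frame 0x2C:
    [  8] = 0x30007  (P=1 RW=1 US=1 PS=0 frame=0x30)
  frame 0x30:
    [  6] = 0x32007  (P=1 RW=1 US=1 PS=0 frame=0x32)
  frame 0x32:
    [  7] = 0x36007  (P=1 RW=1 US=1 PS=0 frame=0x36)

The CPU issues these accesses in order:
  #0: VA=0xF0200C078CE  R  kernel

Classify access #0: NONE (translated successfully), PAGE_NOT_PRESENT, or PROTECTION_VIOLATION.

Trace:
#0 VA=0xF0200C078CE (r,kernel):
  L0 @0x2B[30] → 0x2C007  P=1,RW=1,US=1,PS=0
  L1 @0x2C[8] → 0x30007  P=1,RW=1,US=1,PS=0
  L2 @0x30[6] → 0x32007  P=1,RW=1,US=1,PS=0
  L3 @0x32[7] → 0x36007  P=1,RW=1,US=1,PS=0
  ✓ 0x368CE  — 4 lookups

Access #0 fault: NONE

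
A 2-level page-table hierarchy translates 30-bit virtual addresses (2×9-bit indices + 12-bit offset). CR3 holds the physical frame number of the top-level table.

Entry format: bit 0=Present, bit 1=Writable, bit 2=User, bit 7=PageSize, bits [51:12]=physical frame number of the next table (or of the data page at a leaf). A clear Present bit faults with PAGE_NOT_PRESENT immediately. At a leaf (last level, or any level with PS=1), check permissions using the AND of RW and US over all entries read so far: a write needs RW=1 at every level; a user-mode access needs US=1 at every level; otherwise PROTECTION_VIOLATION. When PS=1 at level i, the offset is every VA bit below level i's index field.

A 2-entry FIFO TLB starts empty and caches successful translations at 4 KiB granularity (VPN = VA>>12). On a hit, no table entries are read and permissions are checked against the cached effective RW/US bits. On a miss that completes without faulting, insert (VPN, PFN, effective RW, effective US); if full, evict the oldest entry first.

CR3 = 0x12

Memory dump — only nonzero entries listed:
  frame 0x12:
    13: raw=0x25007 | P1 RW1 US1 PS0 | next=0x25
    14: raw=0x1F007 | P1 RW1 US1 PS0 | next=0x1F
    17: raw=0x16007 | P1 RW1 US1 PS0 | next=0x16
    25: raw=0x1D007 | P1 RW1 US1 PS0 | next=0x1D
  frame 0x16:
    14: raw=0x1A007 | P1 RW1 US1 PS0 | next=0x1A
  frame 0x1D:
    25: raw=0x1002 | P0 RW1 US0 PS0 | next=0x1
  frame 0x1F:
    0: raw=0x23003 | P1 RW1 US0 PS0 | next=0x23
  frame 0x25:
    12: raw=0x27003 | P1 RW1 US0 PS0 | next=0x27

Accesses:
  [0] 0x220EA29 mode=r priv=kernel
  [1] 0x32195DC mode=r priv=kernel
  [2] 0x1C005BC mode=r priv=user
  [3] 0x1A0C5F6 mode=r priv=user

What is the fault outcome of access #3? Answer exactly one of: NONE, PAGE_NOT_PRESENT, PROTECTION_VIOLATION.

Per-access translation:
#0 VA=0x220EA29 (r,kernel):
  [0] read 0x12 idx=17: raw=0x16007 flags P=1 W=1 U=1 S=0
  [1] read 0x16 idx=14: raw=0x1A007 flags P=1 W=1 U=1 S=0
  → PA=0x1AA29  (2 entries read)
#1 VA=0x32195DC (r,kernel):
  [0] read 0x12 idx=25: raw=0x1D007 flags P=1 W=1 U=1 S=0
  [1] read 0x1D idx=25: raw=0x1002 flags P=0 W=1 U=0 S=0
  → PAGE_NOT_PRESENT  (2 entries read)
#2 VA=0x1C005BC (r,user):
  [0] read 0x12 idx=14: raw=0x1F007 flags P=1 W=1 U=1 S=0
  [1] read 0x1F idx=0: raw=0x23003 flags P=1 W=1 U=0 S=0
  → PROTECTION_VIOLATION  (2 entries read)
#3 VA=0x1A0C5F6 (r,user):
  [0] read 0x12 idx=13: raw=0x25007 flags P=1 W=1 U=1 S=0
  [1] read 0x25 idx=12: raw=0x27003 flags P=1 W=1 U=0 S=0
  → PROTECTION_VIOLATION  (2 entries read)

Access #3 fault: PROTECTION_VIOLATION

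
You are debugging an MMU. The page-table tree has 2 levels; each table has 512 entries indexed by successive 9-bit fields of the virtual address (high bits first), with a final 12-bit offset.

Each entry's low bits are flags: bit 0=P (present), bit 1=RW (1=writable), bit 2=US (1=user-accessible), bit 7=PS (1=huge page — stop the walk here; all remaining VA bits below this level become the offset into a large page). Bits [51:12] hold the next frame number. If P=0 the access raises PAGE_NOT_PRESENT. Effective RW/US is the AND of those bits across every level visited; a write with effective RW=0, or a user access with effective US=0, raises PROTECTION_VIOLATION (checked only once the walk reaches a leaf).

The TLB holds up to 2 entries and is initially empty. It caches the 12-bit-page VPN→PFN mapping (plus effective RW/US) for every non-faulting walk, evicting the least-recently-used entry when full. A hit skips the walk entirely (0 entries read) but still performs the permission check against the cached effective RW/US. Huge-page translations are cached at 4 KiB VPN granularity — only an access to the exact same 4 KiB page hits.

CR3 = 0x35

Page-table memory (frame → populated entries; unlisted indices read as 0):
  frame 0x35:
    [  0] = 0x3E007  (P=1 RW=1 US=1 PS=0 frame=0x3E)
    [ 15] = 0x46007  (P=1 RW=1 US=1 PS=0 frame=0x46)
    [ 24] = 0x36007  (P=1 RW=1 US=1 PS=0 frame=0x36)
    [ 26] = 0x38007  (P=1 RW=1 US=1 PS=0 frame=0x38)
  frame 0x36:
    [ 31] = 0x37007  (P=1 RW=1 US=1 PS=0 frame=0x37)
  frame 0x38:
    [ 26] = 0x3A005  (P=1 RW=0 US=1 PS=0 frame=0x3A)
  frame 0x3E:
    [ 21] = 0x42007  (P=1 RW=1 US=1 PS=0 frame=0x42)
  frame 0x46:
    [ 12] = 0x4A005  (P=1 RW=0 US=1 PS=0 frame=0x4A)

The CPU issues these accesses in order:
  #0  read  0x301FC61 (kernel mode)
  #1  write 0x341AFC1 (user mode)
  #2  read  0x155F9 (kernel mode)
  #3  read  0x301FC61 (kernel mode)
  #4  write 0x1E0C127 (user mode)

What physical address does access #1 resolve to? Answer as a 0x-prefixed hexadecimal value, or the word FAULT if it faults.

Trace:
#0 VA=0x301FC61 (r,kernel):
  L0 @0x35[24] → 0x36007  P=1,RW=1,US=1,PS=0
  L1 @0x36[31] → 0x37007  P=1,RW=1,US=1,PS=0
  ⇒ phys 0x37C61  [2 reads]
#1 VA=0x341AFC1 (w,user):
  L0 @0x35[26] → 0x38007  P=1,RW=1,US=1,PS=0
  L1 @0x38[26] → 0x3A005  P=1,RW=0,US=1,PS=0
  → PROTECTION_VIOLATION  (2 entries read)
#2 VA=0x155F9 (r,kernel):
  L0 @0x35[0] → 0x3E007  P=1,RW=1,US=1,PS=0
  L1 @0x3E[21] → 0x42007  P=1,RW=1,US=1,PS=0
  ⇒ phys 0x425F9  [2 reads]
#3 VA=0x301FC61 (r,kernel):
  TLB hit vpn=0x301F → PA=0x37C61
#4 VA=0x1E0C127 (w,user):
  L0 @0x35[15] → 0x46007  P=1,RW=1,US=1,PS=0
  L1 @0x46[12] → 0x4A005  P=1,RW=0,US=1,PS=0
  → PROTECTION_VIOLATION  (2 entries read)

Access #1 PA: FAULT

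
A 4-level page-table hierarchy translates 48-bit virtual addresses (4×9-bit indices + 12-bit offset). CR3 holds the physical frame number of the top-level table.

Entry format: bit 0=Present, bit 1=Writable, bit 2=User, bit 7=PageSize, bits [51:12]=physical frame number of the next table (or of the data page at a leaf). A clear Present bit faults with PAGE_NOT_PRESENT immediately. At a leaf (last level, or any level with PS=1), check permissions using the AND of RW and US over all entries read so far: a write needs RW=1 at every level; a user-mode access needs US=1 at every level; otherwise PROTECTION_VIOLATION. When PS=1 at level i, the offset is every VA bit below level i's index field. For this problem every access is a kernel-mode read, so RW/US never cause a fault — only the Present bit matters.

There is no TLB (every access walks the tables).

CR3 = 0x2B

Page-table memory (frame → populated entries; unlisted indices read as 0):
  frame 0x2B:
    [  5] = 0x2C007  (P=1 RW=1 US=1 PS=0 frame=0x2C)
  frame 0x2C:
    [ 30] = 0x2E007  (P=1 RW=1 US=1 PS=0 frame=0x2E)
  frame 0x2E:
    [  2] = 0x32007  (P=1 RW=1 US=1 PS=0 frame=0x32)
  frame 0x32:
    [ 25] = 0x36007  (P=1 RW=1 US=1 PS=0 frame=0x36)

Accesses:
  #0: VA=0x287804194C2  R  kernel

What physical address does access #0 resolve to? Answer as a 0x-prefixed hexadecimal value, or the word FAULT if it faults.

Trace:
#0 VA=0x287804194C2 (r,kernel):
  [0] read 0x2B idx=5: raw=0x2C007 flags P=1 W=1 U=1 S=0
  [1] read 0x2C idx=30: raw=0x2E007 flags P=1 W=1 U=1 S=0
  [2] read 0x2E idx=2: raw=0x32007 flags P=1 W=1 U=1 S=0
  [3] read 0x32 idx=25: raw=0x36007 flags P=1 W=1 U=1 S=0
  ✓ 0x364C2  — 4 lookups

Access #0 PA: 0x364C2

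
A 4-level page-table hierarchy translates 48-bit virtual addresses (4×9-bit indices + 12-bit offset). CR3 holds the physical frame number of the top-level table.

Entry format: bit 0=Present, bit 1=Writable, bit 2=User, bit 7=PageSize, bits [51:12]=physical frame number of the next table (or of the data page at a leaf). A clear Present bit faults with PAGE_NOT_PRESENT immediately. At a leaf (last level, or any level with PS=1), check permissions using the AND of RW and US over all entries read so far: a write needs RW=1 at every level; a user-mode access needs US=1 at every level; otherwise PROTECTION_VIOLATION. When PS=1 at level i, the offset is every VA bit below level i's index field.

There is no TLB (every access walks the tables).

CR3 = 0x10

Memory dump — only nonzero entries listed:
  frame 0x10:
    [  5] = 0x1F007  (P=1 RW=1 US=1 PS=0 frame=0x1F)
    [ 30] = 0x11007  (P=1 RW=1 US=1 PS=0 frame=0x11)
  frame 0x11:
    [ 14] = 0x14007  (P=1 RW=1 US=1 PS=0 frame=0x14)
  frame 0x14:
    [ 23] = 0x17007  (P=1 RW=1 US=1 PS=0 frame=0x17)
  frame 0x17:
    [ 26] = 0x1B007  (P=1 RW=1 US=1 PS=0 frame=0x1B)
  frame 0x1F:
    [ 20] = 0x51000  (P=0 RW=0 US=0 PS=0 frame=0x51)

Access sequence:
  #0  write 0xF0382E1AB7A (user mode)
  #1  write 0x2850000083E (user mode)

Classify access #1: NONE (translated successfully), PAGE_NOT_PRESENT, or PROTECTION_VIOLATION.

Per-access translation:
#0 VA=0xF0382E1AB7A (w,user):
  lvl0: tbl 0x10, slot 30 ⇒ 0x11007 (P1/RW1/US1/PS0)
  lvl1: tbl 0x11, slot 14 ⇒ 0x14007 (P1/RW1/US1/PS0)
  lvl2: tbl 0x14, slot 23 ⇒ 0x17007 (P1/RW1/US1/PS0)
  lvl3: tbl 0x17, slot 26 ⇒ 0x1B007 (P1/RW1/US1/PS0)
  ✓ 0x1BB7A  — 4 lookups
#1 VA=0x2850000083E (w,user):
  lvl0: tbl 0x10, slot 5 ⇒ 0x1F007 (P1/RW1/US1/PS0)
  lvl1: tbl 0x1F, slot 20 ⇒ 0x51000 (P0/RW0/US0/PS0)
  → PAGE_NOT_PRESENT  (2 entries read)

Access #1 fault: PAGE_NOT_PRESENT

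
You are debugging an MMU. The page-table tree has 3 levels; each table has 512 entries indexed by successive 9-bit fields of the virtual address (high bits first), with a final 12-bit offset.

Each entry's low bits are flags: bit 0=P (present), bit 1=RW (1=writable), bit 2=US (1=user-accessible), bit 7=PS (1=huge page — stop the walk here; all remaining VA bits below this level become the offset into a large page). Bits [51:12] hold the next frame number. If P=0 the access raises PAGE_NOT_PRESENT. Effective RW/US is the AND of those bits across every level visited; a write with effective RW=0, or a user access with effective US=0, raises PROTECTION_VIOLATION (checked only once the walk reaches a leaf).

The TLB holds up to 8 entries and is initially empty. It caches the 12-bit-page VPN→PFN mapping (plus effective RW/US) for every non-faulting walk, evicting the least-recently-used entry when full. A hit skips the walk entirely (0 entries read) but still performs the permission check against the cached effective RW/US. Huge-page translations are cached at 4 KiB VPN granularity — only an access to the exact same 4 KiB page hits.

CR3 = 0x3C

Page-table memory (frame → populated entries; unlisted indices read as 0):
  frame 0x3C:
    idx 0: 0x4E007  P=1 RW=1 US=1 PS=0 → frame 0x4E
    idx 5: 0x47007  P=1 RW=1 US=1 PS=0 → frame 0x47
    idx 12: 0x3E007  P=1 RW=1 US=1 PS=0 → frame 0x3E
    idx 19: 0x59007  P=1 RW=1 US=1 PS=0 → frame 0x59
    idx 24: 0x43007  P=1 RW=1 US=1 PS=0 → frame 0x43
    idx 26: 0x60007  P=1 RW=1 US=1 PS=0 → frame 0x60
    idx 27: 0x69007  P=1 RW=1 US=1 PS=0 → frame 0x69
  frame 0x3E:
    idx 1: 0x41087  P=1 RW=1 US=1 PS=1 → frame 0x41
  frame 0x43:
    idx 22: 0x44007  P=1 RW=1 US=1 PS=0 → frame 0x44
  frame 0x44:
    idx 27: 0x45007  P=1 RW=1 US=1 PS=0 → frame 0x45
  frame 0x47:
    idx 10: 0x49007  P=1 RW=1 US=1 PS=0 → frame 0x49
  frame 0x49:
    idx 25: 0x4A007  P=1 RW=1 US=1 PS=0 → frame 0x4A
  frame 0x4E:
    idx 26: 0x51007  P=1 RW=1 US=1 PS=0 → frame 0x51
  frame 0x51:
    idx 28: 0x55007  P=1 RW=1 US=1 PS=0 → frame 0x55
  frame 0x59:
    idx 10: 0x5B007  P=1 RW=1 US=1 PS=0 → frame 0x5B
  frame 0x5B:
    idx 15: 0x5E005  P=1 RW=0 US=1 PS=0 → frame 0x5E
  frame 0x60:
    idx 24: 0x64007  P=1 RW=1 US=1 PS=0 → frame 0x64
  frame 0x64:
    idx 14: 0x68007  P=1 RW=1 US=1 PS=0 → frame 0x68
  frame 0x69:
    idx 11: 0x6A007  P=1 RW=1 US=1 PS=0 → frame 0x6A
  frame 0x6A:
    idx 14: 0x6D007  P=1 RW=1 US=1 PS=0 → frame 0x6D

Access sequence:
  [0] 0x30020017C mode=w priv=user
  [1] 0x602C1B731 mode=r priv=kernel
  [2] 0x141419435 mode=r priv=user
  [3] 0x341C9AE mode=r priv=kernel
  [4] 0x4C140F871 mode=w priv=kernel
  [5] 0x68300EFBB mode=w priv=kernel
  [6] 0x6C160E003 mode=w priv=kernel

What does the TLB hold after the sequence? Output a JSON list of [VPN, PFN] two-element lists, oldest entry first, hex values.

Walk each access:
#0 VA=0x30020017C (w,user):
  lvl0: tbl 0x3C, slot 12 ⇒ 0x3E007 (P1/RW1/US1/PS0)
  lvl1: tbl 0x3E, slot 1 ⇒ 0x41087 (P1/RW1/US1/PS1)
  ⇒ phys 0x4117C (huge @L1)  [2 reads]
#1 VA=0x602C1B731 (r,kernel):
  lvl0: tbl 0x3C, slot 24 ⇒ 0x43007 (P1/RW1/US1/PS0)
  lvl1: tbl 0x43, slot 22 ⇒ 0x44007 (P1/RW1/US1/PS0)
  lvl2: tbl 0x44, slot 27 ⇒ 0x45007 (P1/RW1/US1/PS0)
  ⇒ phys 0x45731  [3 reads]
#2 VA=0x141419435 (r,user):
  lvl0: tbl 0x3C, slot 5 ⇒ 0x47007 (P1/RW1/US1/PS0)
  lvl1: tbl 0x47, slot 10 ⇒ 0x49007 (P1/RW1/US1/PS0)
  lvl2: tbl 0x49, slot 25 ⇒ 0x4A007 (P1/RW1/US1/PS0)
  ⇒ phys 0x4A435  [3 reads]
#3 VA=0x341C9AE (r,kernel):
  lvl0: tbl 0x3C, slot 0 ⇒ 0x4E007 (P1/RW1/US1/PS0)
  lvl1: tbl 0x4E, slot 26 ⇒ 0x51007 (P1/RW1/US1/PS0)
  lvl2: tbl 0x51, slot 28 ⇒ 0x55007 (P1/RW1/US1/PS0)
  ⇒ phys 0x559AE  [3 reads]
#4 VA=0x4C140F871 (w,kernel):
  lvl0: tbl 0x3C, slot 19 ⇒ 0x59007 (P1/RW1/US1/PS0)
  lvl1: tbl 0x59, slot 10 ⇒ 0x5B007 (P1/RW1/US1/PS0)
  lvl2: tbl 0x5B, slot 15 ⇒ 0x5E005 (P1/RW0/US1/PS0)
  ✗ PROTECTION_VIOLATION  [3 reads]
#5 VA=0x68300EFBB (w,kernel):
  lvl0: tbl 0x3C, slot 26 ⇒ 0x60007 (P1/RW1/US1/PS0)
  lvl1: tbl 0x60, slot 24 ⇒ 0x64007 (P1/RW1/US1/PS0)
  lvl2: tbl 0x64, slot 14 ⇒ 0x68007 (P1/RW1/US1/PS0)
  ⇒ phys 0x68FBB  [3 reads]
#6 VA=0x6C160E003 (w,kernel):
  lvl0: tbl 0x3C, slot 27 ⇒ 0x69007 (P1/RW1/US1/PS0)
  lvl1: tbl 0x69, slot 11 ⇒ 0x6A007 (P1/RW1/US1/PS0)
  lvl2: tbl 0x6A, slot 14 ⇒ 0x6D007 (P1/RW1/US1/PS0)
  ⇒ phys 0x6D003  [3 reads]

TLB: [["0x300200", "0x41"], ["0x602C1B", "0x45"], ["0x141419", "0x4A"], ["0x341C", "0x55"], ["0x68300E", "0x68"], ["0x6C160E", "0x6D"]]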